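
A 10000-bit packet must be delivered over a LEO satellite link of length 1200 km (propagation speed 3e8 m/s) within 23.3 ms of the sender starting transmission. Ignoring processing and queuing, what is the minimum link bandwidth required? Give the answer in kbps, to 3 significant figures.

518 kbps

Propagation delay = 1200000 / 300000000 = 4 ms.
Transmission budget = 23.3 − 4 = 19.3 ms.
R ≥ L / t_tx = 10000 bits / 0.0193 s = 518 kbps.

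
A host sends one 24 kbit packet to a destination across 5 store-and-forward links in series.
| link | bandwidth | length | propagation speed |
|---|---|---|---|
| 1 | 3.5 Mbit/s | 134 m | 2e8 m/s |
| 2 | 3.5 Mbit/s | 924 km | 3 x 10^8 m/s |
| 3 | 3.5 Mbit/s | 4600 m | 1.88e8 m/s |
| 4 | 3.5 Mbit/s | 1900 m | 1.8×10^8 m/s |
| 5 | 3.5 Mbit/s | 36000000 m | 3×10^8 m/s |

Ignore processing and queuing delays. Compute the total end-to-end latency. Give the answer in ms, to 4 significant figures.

157.4 ms

L = 24000 bits.
Transmission delay per hop = L/R = 24000/3500000 = 6.85714 ms; 5 hops → 34.2857 ms.
Propagation delays (d/s per hop): 0.00067, 3.08, 0.0244681, 0.0105556, 120 ms; sum = 123.116 ms.
End-to-end = 157.4 ms.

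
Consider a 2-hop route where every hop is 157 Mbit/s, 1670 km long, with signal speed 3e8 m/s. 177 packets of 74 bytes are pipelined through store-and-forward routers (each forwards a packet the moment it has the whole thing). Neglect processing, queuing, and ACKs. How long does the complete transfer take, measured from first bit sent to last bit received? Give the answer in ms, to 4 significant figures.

11.80 ms

Per-hop transmission t_tx = L/R = 592/157000000 = 0.0037707 ms.
Per-hop propagation t_prop = 1670000/300000000 = 5.56667 ms.
Pipeline fill: first packet needs 2·t_tx to clear all hops; remaining 176 packets each add one t_tx.
Total = (2+177-1)·t_tx + 2·t_prop = 178·0.0037707 + 2·5.56667 = 11.80 ms.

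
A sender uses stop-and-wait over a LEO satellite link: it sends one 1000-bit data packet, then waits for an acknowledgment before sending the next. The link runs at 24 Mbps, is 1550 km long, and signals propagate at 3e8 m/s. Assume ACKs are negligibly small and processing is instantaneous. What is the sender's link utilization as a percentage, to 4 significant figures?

t_tx = L/R = 1000/24000000 = 4.16667e-05 s.
t_prop = 1550000/300000000 = 0.00516667 s; RTT = 0.0103333 s.
Cycle = t_tx + RTT = 0.010375 s.
Utilization = t_tx / cycle = 4.16667e-05/0.010375 = 0.4016 %.

0.4016 %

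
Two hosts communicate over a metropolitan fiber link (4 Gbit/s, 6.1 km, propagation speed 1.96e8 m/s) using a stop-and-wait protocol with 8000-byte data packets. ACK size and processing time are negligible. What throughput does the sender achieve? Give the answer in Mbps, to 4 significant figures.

t_tx = L/R = 64000/4000000000 = 1.6e-05 s.
t_prop = 6100/196000000 = 3.11224e-05 s; RTT = 6.22449e-05 s.
Cycle = t_tx + RTT = 7.82449e-05 s.
Throughput = L / cycle = 64000 / 7.82449e-05 = 817.9 Mbps.

817.9 Mbps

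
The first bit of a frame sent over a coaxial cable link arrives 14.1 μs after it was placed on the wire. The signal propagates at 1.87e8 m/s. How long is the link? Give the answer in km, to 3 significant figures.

2.64 km

d = s × t_prop = 187000000 × 1.41e-05 = 2.64 km.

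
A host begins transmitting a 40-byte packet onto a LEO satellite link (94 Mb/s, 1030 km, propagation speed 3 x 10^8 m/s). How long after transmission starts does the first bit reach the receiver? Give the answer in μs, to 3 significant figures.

First bit experiences only propagation delay: d/s = 1030000/300000000 = 3430 μs.

3430 μs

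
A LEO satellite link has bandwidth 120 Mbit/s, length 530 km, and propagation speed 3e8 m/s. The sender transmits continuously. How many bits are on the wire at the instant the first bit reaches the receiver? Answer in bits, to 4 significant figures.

Propagation delay = 530000 / 300000000 = 0.00176667 s.
BDP = R × t_prop = 120000000 × 0.00176667 = 212000 bits.

212000 bits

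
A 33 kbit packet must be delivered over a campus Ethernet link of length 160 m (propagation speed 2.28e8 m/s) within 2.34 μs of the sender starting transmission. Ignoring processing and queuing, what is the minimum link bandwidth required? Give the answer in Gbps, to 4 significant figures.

Propagation delay = 160 / 2.28e+08 = 0.701754 μs.
Transmission budget = 2.34 − 0.701754 = 1.63825 μs.
R ≥ L / t_tx = 33000 bits / 1.63825e-06 s = 20.14 Gbps.

20.14 Gbps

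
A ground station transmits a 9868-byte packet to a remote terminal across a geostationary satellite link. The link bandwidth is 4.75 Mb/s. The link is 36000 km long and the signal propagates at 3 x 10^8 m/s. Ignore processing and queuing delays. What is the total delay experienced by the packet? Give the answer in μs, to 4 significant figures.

136600 μs

L = 9868 × 8 = 78944 bits.
Transmission delay = L/R = 78944 / 4750000 = 16619.8 μs.
Propagation delay = d/s = 36000000 m / 300000000 m/s = 120000 μs.
Total = 136600 μs.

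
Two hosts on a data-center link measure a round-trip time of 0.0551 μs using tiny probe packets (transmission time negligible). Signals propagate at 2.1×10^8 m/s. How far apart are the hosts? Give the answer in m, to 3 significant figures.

One-way propagation = RTT/2 = 0.02755 μs.
d = s × t = 210000000 × 2.755e-08 = 5.79 m.

5.79 m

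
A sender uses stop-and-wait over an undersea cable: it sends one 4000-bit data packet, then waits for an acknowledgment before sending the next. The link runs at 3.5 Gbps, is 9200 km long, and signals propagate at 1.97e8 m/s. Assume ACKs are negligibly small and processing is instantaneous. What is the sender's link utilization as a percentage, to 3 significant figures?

t_tx = L/R = 4000/3500000000 = 1.14286e-06 s.
t_prop = 9200000/197000000 = 0.0467005 s; RTT = 0.093401 s.
Cycle = t_tx + RTT = 0.0934022 s.
Utilization = t_tx / cycle = 1.14286e-06/0.0934022 = 0.00122 %.

0.00122 %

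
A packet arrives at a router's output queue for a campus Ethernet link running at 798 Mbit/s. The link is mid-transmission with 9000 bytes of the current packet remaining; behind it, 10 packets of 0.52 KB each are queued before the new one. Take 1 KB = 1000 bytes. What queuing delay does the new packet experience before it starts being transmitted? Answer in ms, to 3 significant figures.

Each queued packet: L/R = 4160/798000000 = 0.00521303 ms.
10 queued → 0.0521303 ms.
Plus remaining 72000 bits of current packet: 0.0902256 ms.
Queuing delay = 0.142 ms.

0.142 ms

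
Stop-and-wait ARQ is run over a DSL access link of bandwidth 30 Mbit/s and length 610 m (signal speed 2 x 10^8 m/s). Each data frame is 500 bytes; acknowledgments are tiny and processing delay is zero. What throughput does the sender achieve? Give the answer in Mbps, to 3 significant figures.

t_tx = L/R = 4000/30000000 = 0.000133333 s.
t_prop = 610/200000000 = 3.05e-06 s; RTT = 6.1e-06 s.
Cycle = t_tx + RTT = 0.000139433 s.
Throughput = L / cycle = 4000 / 0.000139433 = 28.7 Mbps.

28.7 Mbps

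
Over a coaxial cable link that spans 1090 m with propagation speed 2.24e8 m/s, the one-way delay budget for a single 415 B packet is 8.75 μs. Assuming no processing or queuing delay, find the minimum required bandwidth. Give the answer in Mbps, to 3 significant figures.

L = 3320 bits.
Propagation delay = 1090 / 2.24e+08 = 4.86607 μs.
Transmission budget = 8.75 − 4.86607 = 3.88393 μs.
R ≥ L / t_tx = 3320 bits / 3.88393e-06 s = 855 Mbps.

855 Mbps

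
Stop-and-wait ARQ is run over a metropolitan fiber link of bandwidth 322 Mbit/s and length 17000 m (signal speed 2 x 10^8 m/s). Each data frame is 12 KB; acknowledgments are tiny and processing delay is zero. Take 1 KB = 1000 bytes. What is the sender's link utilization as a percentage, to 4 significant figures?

t_tx = L/R = 96000/322000000 = 0.000298137 s.
t_prop = 17000/200000000 = 8.5e-05 s; RTT = 0.00017 s.
Cycle = t_tx + RTT = 0.000468137 s.
Utilization = t_tx / cycle = 0.000298137/0.000468137 = 63.69 %.

63.69 %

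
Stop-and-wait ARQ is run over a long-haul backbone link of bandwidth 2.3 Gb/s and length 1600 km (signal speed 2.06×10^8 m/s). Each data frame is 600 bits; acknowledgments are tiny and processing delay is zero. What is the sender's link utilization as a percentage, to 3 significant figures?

0.00168 %

t_tx = L/R = 600/2300000000 = 2.6087e-07 s.
t_prop = 1600000/206000000 = 0.00776699 s; RTT = 0.015534 s.
Cycle = t_tx + RTT = 0.0155342 s.
Utilization = t_tx / cycle = 2.6087e-07/0.0155342 = 0.00168 %.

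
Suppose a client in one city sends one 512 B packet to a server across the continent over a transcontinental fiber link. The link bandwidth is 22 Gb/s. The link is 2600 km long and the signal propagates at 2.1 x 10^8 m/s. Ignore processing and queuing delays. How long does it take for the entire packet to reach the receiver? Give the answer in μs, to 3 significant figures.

L = 512 × 8 = 4096 bits.
Transmission delay = L/R = 4096 / 22000000000 = 0.186182 μs.
Propagation delay = d/s = 2600000 m / 210000000 m/s = 12381 μs.
Total = 12400 μs.

12400 μs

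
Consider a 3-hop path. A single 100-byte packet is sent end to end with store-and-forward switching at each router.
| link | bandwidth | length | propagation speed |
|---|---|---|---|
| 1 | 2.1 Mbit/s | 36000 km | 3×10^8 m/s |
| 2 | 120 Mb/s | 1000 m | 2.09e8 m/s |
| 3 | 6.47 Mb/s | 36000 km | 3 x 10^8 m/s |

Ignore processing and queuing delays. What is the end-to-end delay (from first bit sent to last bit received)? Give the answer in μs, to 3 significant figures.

241000 μs

L = 100 × 8 = 800 bits.
Transmission delays (L/R per hop): 380.952, 6.66667, 123.648 μs; sum = 511.267 μs.
Propagation delays (d/s per hop): 120000, 4.78469, 120000 μs; sum = 240005 μs.
End-to-end = 241000 μs.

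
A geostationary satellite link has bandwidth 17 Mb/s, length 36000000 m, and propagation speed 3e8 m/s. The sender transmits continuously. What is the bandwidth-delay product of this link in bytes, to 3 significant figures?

255000 bytes

Propagation delay = 36000000 / 300000000 = 0.12 s.
BDP = R × t_prop = 17000000 × 0.12 = 2040000 bits.
In bytes: 2040000/8 = 255000 bytes.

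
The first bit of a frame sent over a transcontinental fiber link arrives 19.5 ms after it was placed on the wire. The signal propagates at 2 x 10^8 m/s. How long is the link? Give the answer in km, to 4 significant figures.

d = s × t_prop = 200000000 × 0.0195 = 3900 km.

3900 km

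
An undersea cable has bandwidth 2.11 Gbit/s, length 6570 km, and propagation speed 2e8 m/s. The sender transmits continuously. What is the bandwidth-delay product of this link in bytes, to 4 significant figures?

Propagation delay = 6570000 / 200000000 = 0.03285 s.
BDP = R × t_prop = 2.11e+09 × 0.03285 = 69313500 bits.
In bytes: 69313500/8 = 8664000 bytes.

8664000 bytes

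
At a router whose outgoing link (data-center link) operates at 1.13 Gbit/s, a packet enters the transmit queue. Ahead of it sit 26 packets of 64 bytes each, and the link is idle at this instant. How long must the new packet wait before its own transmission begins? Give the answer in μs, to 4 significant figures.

Each queued packet: L/R = 512/1130000000 = 0.453097 μs.
26 queued → 11.7805 μs.
Queuing delay = 11.78 μs.

11.78 μs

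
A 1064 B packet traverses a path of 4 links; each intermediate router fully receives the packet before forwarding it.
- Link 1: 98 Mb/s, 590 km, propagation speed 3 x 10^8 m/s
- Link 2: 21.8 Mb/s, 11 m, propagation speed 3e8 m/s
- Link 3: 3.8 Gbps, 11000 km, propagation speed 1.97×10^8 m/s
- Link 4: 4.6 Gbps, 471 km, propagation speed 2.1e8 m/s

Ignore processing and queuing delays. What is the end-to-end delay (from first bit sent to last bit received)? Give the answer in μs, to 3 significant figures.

60500 μs

L = 1064 × 8 = 8512 bits.
Transmission delays (L/R per hop): 86.8571, 390.459, 2.24, 1.85043 μs; sum = 481.406 μs.
Propagation delays (d/s per hop): 1966.67, 0.0366667, 55837.6, 2242.86 μs; sum = 60047.1 μs.
End-to-end = 60500 μs.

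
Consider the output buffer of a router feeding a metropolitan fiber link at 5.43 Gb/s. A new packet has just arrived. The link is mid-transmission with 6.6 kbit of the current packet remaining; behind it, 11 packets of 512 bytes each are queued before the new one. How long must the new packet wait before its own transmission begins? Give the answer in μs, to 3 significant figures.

9.51 μs

Each queued packet: L/R = 4096/5430000000 = 0.754328 μs.
11 queued → 8.29761 μs.
Plus remaining 6600 bits of current packet: 1.21547 μs.
Queuing delay = 9.51 μs.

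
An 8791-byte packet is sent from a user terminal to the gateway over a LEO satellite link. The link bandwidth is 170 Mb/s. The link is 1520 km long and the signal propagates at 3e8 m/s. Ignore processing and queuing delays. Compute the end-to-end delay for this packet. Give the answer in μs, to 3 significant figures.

L = 8791 × 8 = 70328 bits.
Transmission delay = L/R = 70328 / 170000000 = 413.694 μs.
Propagation delay = d/s = 1520000 m / 300000000 m/s = 5066.67 μs.
Total = 5480 μs.

5480 μs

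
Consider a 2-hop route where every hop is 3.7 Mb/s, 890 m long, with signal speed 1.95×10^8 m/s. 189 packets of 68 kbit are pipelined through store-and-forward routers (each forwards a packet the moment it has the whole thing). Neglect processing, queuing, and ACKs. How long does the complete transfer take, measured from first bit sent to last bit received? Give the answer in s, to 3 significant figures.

Per-hop transmission t_tx = L/R = 68000/3700000 = 0.0183784 s.
Per-hop propagation t_prop = 890/195000000 = 4.5641e-06 s.
Pipeline fill: first packet needs 2·t_tx to clear all hops; remaining 188 packets each add one t_tx.
Total = (2+189-1)·t_tx + 2·t_prop = 190·0.0183784 + 2·4.5641e-06 = 3.49 s.

3.49 s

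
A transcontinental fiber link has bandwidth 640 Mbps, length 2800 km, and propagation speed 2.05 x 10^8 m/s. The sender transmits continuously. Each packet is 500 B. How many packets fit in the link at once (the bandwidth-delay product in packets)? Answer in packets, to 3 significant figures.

Propagation delay = 2800000 / 2.05e+08 = 0.0136585 s.
BDP = R × t_prop = 640000000 × 0.0136585 = 8741460 bits.
In packets of 4000 bits: 2190 packets.

2190 packets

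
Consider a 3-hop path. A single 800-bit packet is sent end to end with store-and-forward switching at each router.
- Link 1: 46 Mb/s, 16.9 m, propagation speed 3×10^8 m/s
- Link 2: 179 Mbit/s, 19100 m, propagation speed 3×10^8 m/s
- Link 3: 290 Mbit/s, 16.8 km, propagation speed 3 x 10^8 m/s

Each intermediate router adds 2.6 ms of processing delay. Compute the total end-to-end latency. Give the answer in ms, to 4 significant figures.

5.344 ms

Transmission delays (L/R per hop): 0.0173913, 0.00446927, 0.00275862 ms; sum = 0.0246192 ms.
Propagation delays (d/s per hop): 5.63333e-05, 0.0636667, 0.056 ms; sum = 0.119723 ms.
Processing at 2 router(s): 2 × 2.6 ms = 5.2 ms.
End-to-end = 5.344 ms.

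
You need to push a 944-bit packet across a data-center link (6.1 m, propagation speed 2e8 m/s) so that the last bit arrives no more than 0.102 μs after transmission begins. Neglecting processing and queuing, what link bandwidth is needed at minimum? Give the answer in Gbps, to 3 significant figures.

Propagation delay = 6.1 / 200000000 = 0.0305 μs.
Transmission budget = 0.102 − 0.0305 = 0.0715 μs.
R ≥ L / t_tx = 944 bits / 7.15e-08 s = 13.2 Gbps.

13.2 Gbps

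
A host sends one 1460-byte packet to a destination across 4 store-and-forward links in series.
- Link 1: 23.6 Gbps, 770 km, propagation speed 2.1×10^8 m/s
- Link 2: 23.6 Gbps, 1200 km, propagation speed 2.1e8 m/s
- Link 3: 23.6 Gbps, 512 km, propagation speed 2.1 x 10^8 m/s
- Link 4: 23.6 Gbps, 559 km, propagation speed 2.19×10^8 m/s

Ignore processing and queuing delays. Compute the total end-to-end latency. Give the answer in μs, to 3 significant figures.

L = 1460 × 8 = 11680 bits.
Transmission delay per hop = L/R = 11680/23600000000 = 0.494915 μs; 4 hops → 1.97966 μs.
Propagation delays (d/s per hop): 3666.67, 5714.29, 2438.1, 2552.51 μs; sum = 14371.6 μs.
End-to-end = 14400 μs.

14400 μs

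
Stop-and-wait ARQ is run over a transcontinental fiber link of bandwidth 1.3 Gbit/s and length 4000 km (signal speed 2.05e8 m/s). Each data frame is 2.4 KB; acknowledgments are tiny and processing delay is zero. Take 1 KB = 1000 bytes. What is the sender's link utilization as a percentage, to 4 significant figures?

t_tx = L/R = 19200/1300000000 = 1.47692e-05 s.
t_prop = 4000000/2.05e+08 = 0.0195122 s; RTT = 0.0390244 s.
Cycle = t_tx + RTT = 0.0390392 s.
Utilization = t_tx / cycle = 1.47692e-05/0.0390392 = 0.03783 %.

0.03783 %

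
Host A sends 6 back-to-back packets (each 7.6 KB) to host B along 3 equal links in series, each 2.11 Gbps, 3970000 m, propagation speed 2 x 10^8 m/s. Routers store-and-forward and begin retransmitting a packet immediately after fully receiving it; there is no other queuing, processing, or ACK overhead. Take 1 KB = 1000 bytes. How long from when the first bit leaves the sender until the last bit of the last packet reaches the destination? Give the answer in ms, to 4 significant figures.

Per-hop transmission t_tx = L/R = 60800/2.11e+09 = 0.0288152 ms.
Per-hop propagation t_prop = 3970000/200000000 = 19.85 ms.
Pipeline fill: first packet needs 3·t_tx to clear all hops; remaining 5 packets each add one t_tx.
Total = (3+6-1)·t_tx + 3·t_prop = 8·0.0288152 + 3·19.85 = 59.78 ms.

59.78 ms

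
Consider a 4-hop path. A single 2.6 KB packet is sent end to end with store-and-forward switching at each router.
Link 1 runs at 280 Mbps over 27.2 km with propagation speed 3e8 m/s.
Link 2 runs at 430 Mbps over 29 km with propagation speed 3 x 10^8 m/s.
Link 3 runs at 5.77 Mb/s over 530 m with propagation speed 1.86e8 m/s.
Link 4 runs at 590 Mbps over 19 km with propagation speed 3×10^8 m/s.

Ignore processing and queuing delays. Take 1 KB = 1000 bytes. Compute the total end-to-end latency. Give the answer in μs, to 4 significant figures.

4016 μs

L = 20800 bits.
Transmission delays (L/R per hop): 74.2857, 48.3721, 3604.85, 35.2542 μs; sum = 3762.76 μs.
Propagation delays (d/s per hop): 90.6667, 96.6667, 2.84946, 63.3333 μs; sum = 253.516 μs.
End-to-end = 4016 μs.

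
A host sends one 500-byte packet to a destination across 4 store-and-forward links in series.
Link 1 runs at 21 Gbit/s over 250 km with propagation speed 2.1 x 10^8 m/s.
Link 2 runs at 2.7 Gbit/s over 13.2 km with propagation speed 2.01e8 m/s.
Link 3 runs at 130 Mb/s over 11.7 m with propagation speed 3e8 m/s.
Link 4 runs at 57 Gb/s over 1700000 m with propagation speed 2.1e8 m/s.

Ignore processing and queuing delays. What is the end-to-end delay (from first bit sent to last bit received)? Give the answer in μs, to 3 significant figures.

L = 500 × 8 = 4000 bits.
Transmission delays (L/R per hop): 0.190476, 1.48148, 30.7692, 0.0701754 μs; sum = 32.5114 μs.
Propagation delays (d/s per hop): 1190.48, 65.6716, 0.039, 8095.24 μs; sum = 9351.42 μs.
End-to-end = 9380 μs.

9380 μs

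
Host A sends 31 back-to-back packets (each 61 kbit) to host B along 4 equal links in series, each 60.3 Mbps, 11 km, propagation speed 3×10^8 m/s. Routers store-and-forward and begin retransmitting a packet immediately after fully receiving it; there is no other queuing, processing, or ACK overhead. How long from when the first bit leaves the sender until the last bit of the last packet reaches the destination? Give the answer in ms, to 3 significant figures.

34.5 ms

Per-hop transmission t_tx = L/R = 61000/60300000 = 1.01161 ms.
Per-hop propagation t_prop = 11000/300000000 = 0.0366667 ms.
Pipeline fill: first packet needs 4·t_tx to clear all hops; remaining 30 packets each add one t_tx.
Total = (4+31-1)·t_tx + 4·t_prop = 34·1.01161 + 4·0.0366667 = 34.5 ms.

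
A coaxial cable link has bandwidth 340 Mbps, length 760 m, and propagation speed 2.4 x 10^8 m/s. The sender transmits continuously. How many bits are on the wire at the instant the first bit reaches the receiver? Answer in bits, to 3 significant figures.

1080 bits

Propagation delay = 760 / 240000000 = 3.16667e-06 s.
BDP = R × t_prop = 340000000 × 3.16667e-06 = 1076.67 bits.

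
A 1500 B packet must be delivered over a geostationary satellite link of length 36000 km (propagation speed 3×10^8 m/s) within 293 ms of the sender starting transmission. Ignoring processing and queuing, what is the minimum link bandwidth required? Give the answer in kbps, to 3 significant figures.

L = 12000 bits.
Propagation delay = 36000000 / 300000000 = 120 ms.
Transmission budget = 293 − 120 = 173 ms.
R ≥ L / t_tx = 12000 bits / 0.173 s = 69.4 kbps.

69.4 kbps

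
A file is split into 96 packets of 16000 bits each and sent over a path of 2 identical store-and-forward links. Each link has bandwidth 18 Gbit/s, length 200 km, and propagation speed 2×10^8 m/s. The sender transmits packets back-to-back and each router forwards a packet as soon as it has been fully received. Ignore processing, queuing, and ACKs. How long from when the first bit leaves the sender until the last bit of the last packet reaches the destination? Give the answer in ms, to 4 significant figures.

Per-hop transmission t_tx = L/R = 16000/18000000000 = 0.000888889 ms.
Per-hop propagation t_prop = 200000/200000000 = 1 ms.
Pipeline fill: first packet needs 2·t_tx to clear all hops; remaining 95 packets each add one t_tx.
Total = (2+96-1)·t_tx + 2·t_prop = 97·0.000888889 + 2·1 = 2.086 ms.

2.086 ms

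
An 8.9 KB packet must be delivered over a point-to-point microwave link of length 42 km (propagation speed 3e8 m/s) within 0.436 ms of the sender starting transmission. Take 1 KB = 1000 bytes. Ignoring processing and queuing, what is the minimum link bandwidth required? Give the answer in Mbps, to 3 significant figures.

241 Mbps

L = 71200 bits.
Propagation delay = 42000 / 300000000 = 0.14 ms.
Transmission budget = 0.436 − 0.14 = 0.296 ms.
R ≥ L / t_tx = 71200 bits / 0.000296 s = 241 Mbps.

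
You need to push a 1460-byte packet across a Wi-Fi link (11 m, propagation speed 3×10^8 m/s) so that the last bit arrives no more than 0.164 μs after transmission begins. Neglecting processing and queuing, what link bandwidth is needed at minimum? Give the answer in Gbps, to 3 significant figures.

91.7 Gbps

L = 11680 bits.
Propagation delay = 11 / 300000000 = 0.0366667 μs.
Transmission budget = 0.164 − 0.0366667 = 0.127333 μs.
R ≥ L / t_tx = 11680 bits / 1.27333e-07 s = 91.7 Gbps.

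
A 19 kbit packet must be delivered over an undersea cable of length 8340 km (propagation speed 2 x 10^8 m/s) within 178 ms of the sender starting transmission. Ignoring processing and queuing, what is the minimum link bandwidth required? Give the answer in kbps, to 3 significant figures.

139 kbps

Propagation delay = 8340000 / 200000000 = 41.7 ms.
Transmission budget = 178 − 41.7 = 136.3 ms.
R ≥ L / t_tx = 19000 bits / 0.1363 s = 139 kbps.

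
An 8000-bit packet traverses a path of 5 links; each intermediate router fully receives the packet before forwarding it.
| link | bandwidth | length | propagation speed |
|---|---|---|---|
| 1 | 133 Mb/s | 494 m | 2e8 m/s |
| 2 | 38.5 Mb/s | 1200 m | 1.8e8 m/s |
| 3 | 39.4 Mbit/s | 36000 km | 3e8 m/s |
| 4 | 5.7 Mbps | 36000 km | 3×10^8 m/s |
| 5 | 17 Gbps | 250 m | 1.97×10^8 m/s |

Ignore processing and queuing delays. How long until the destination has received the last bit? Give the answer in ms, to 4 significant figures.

241.9 ms

Transmission delays (L/R per hop): 0.0601504, 0.207792, 0.203046, 1.40351, 0.000470588 ms; sum = 1.87497 ms.
Propagation delays (d/s per hop): 0.00247, 0.00666667, 120, 120, 0.00126904 ms; sum = 240.01 ms.
End-to-end = 241.9 ms.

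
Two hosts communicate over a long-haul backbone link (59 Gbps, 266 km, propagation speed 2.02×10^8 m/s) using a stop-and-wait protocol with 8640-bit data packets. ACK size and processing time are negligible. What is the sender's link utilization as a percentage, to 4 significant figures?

t_tx = L/R = 8640/59000000000 = 1.46441e-07 s.
t_prop = 266000/202000000 = 0.00131683 s; RTT = 0.00263366 s.
Cycle = t_tx + RTT = 0.00263381 s.
Utilization = t_tx / cycle = 1.46441e-07/0.00263381 = 0.005560 %.

0.005560 %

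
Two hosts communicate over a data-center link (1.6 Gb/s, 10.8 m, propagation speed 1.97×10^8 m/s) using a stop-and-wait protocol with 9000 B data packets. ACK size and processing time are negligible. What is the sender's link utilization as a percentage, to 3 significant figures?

99.8 %

t_tx = L/R = 72000/1600000000 = 4.5e-05 s.
t_prop = 10.8/197000000 = 5.48223e-08 s; RTT = 1.09645e-07 s.
Cycle = t_tx + RTT = 4.51096e-05 s.
Utilization = t_tx / cycle = 4.5e-05/4.51096e-05 = 99.8 %.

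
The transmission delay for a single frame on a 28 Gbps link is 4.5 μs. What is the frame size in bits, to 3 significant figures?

L = R × t_tx = 28000000000 b/s × 4.5e-06 s = 126000 bits.

126000 bits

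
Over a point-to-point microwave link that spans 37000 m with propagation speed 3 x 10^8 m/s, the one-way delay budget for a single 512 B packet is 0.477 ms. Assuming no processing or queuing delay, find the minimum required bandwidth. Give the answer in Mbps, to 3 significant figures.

L = 4096 bits.
Propagation delay = 37000 / 300000000 = 0.123333 ms.
Transmission budget = 0.477 − 0.123333 = 0.353667 ms.
R ≥ L / t_tx = 4096 bits / 0.000353667 s = 11.6 Mbps.

11.6 Mbps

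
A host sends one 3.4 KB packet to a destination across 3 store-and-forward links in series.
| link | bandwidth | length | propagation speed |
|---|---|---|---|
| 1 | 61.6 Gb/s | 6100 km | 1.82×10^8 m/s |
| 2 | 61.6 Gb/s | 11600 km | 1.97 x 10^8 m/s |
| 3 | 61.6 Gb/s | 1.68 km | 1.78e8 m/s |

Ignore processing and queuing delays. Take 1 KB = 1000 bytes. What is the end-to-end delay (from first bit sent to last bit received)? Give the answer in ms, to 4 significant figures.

92.41 ms

L = 27200 bits.
Transmission delay per hop = L/R = 27200/61600000000 = 0.000441558 ms; 3 hops → 0.00132468 ms.
Propagation delays (d/s per hop): 33.5165, 58.8832, 0.0094382 ms; sum = 92.4092 ms.
End-to-end = 92.41 ms.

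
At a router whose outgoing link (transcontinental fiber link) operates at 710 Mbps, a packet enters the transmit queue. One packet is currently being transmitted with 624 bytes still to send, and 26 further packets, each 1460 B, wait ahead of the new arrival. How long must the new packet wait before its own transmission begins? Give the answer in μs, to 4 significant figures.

Each queued packet: L/R = 11680/710000000 = 16.4507 μs.
26 queued → 427.718 μs.
Plus remaining 4992 bits of current packet: 7.03099 μs.
Queuing delay = 434.7 μs.

434.7 μs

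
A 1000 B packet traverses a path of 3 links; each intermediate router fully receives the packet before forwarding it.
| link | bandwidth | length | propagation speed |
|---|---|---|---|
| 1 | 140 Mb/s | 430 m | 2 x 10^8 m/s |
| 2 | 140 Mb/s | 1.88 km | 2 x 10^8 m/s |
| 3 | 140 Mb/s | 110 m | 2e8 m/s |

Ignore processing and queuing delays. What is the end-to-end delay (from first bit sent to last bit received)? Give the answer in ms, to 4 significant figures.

0.1835 ms

L = 1000 × 8 = 8000 bits.
Transmission delay per hop = L/R = 8000/140000000 = 0.0571429 ms; 3 hops → 0.171429 ms.
Propagation delays (d/s per hop): 0.00215, 0.0094, 0.00055 ms; sum = 0.0121 ms.
End-to-end = 0.1835 ms.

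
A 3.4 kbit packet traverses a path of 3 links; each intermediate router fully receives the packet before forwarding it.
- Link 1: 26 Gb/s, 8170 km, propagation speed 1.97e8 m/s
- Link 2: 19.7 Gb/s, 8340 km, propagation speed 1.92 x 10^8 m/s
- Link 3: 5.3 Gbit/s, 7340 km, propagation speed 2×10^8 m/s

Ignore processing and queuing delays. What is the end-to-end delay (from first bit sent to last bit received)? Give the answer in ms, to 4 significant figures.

121.6 ms

L = 3400 bits.
Transmission delays (L/R per hop): 0.000130769, 0.000172589, 0.000641509 ms; sum = 0.000944867 ms.
Propagation delays (d/s per hop): 41.4721, 43.4375, 36.7 ms; sum = 121.61 ms.
End-to-end = 121.6 ms.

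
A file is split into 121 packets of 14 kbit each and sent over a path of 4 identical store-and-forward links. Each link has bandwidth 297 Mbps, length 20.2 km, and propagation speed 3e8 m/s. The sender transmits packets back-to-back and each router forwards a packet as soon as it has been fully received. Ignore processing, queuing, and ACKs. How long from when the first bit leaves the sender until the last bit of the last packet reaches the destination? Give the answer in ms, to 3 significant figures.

6.11 ms

Per-hop transmission t_tx = L/R = 14000/297000000 = 0.047138 ms.
Per-hop propagation t_prop = 20200/300000000 = 0.0673333 ms.
Pipeline fill: first packet needs 4·t_tx to clear all hops; remaining 120 packets each add one t_tx.
Total = (4+121-1)·t_tx + 4·t_prop = 124·0.047138 + 4·0.0673333 = 6.11 ms.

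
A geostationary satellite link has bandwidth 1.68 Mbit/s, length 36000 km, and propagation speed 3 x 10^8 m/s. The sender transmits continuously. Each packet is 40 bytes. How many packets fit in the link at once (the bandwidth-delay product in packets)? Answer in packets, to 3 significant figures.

630 packets

Propagation delay = 36000000 / 300000000 = 0.12 s.
BDP = R × t_prop = 1680000 × 0.12 = 201600 bits.
In packets of 320 bits: 630 packets.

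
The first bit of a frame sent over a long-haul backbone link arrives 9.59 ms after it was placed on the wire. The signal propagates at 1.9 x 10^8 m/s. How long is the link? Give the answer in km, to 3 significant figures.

d = s × t_prop = 190000000 × 0.00959 = 1820 km.

1820 km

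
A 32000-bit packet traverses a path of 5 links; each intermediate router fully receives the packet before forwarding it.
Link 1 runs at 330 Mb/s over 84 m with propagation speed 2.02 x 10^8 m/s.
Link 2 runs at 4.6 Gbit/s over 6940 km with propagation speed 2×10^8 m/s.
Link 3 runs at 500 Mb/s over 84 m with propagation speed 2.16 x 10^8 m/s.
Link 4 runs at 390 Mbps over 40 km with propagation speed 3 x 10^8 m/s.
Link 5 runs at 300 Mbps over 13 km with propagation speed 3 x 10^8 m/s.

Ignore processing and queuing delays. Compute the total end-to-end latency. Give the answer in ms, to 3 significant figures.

35.2 ms

Transmission delays (L/R per hop): 0.0969697, 0.00695652, 0.064, 0.0820513, 0.106667 ms; sum = 0.356644 ms.
Propagation delays (d/s per hop): 0.000415842, 34.7, 0.000388889, 0.133333, 0.0433333 ms; sum = 34.8775 ms.
End-to-end = 35.2 ms.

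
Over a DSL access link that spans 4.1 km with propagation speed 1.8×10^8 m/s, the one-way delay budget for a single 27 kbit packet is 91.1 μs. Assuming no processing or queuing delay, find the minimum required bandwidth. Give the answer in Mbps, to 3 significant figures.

Propagation delay = 4100 / 180000000 = 22.7778 μs.
Transmission budget = 91.1 − 22.7778 = 68.3222 μs.
R ≥ L / t_tx = 27000 bits / 6.83222e-05 s = 395 Mbps.

395 Mbps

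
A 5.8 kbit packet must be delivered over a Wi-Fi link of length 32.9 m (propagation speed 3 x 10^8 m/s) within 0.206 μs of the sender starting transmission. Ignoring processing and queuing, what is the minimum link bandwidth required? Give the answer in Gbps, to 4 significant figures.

Propagation delay = 32.9 / 300000000 = 0.109667 μs.
Transmission budget = 0.206 − 0.109667 = 0.0963333 μs.
R ≥ L / t_tx = 5800 bits / 9.63333e-08 s = 60.21 Gbps.

60.21 Gbps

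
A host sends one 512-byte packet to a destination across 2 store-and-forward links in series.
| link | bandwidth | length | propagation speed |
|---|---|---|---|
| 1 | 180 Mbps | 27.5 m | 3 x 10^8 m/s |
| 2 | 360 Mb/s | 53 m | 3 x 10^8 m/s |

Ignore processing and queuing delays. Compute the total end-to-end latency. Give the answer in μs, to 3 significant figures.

L = 512 × 8 = 4096 bits.
Transmission delays (L/R per hop): 22.7556, 11.3778 μs; sum = 34.1333 μs.
Propagation delays (d/s per hop): 0.0916667, 0.176667 μs; sum = 0.268333 μs.
End-to-end = 34.4 μs.

34.4 μs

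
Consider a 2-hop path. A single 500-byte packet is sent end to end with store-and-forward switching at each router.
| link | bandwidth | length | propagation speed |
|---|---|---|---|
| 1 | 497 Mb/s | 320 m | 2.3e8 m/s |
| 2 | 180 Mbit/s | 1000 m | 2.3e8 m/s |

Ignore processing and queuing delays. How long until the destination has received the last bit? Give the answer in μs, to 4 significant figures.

36.01 μs

L = 500 × 8 = 4000 bits.
Transmission delays (L/R per hop): 8.04829, 22.2222 μs; sum = 30.2705 μs.
Propagation delays (d/s per hop): 1.3913, 4.34783 μs; sum = 5.73913 μs.
End-to-end = 36.01 μs.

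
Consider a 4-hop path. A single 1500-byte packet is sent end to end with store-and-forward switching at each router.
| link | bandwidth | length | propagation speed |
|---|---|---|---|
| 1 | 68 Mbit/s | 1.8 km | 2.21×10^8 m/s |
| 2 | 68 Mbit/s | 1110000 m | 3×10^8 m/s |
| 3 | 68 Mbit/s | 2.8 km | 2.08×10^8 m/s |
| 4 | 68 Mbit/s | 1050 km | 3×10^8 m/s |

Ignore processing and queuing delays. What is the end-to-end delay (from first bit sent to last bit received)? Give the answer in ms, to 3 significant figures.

L = 1500 × 8 = 12000 bits.
Transmission delay per hop = L/R = 12000/68000000 = 0.176471 ms; 4 hops → 0.705882 ms.
Propagation delays (d/s per hop): 0.0081448, 3.7, 0.0134615, 3.5 ms; sum = 7.22161 ms.
End-to-end = 7.93 ms.

7.93 ms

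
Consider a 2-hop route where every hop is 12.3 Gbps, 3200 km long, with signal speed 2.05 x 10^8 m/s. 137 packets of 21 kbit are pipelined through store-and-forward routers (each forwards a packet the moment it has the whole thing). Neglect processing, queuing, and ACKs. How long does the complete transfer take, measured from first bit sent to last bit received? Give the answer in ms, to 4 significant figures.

Per-hop transmission t_tx = L/R = 21000/12300000000 = 0.00170732 ms.
Per-hop propagation t_prop = 3200000/2.05e+08 = 15.6098 ms.
Pipeline fill: first packet needs 2·t_tx to clear all hops; remaining 136 packets each add one t_tx.
Total = (2+137-1)·t_tx + 2·t_prop = 138·0.00170732 + 2·15.6098 = 31.46 ms.

31.46 ms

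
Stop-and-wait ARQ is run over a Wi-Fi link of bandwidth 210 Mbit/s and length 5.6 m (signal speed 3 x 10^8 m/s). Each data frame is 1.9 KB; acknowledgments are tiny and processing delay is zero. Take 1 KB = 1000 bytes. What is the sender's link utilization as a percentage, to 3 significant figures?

99.9 %

t_tx = L/R = 15200/210000000 = 7.2381e-05 s.
t_prop = 5.6/300000000 = 1.86667e-08 s; RTT = 3.73333e-08 s.
Cycle = t_tx + RTT = 7.24183e-05 s.
Utilization = t_tx / cycle = 7.2381e-05/7.24183e-05 = 99.9 %.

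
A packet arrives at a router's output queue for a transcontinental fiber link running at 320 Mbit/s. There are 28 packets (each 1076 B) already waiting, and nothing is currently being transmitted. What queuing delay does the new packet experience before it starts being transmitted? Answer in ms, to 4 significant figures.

0.7532 ms

Each queued packet: L/R = 8608/320000000 = 0.0269 ms.
28 queued → 0.7532 ms.
Queuing delay = 0.7532 ms.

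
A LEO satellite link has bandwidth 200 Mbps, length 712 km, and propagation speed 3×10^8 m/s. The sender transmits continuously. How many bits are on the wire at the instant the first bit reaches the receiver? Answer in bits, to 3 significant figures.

475000 bits

Propagation delay = 712000 / 300000000 = 0.00237333 s.
BDP = R × t_prop = 200000000 × 0.00237333 = 474667 bits.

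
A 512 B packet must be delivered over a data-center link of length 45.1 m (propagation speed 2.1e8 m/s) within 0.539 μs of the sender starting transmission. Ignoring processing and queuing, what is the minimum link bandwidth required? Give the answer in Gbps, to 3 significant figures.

L = 4096 bits.
Propagation delay = 45.1 / 210000000 = 0.214762 μs.
Transmission budget = 0.539 − 0.214762 = 0.324238 μs.
R ≥ L / t_tx = 4096 bits / 3.24238e-07 s = 12.6 Gbps.

12.6 Gbps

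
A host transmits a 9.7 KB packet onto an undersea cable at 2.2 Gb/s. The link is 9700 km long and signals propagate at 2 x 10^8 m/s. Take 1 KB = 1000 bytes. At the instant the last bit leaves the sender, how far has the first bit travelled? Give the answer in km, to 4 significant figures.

7.055 km

t_tx = L/R = 77600/2200000000 = 3.52727e-05 s.
Distance = s × t_tx = 200000000 × 3.52727e-05 = 7.055 km.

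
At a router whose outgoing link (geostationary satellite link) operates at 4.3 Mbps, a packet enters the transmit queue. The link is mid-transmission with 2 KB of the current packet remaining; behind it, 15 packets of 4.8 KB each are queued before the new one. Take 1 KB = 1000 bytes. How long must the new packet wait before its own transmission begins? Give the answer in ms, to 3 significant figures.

Each queued packet: L/R = 38400/4300000 = 8.93023 ms.
15 queued → 133.953 ms.
Plus remaining 16000 bits of current packet: 3.72093 ms.
Queuing delay = 138 ms.

138 ms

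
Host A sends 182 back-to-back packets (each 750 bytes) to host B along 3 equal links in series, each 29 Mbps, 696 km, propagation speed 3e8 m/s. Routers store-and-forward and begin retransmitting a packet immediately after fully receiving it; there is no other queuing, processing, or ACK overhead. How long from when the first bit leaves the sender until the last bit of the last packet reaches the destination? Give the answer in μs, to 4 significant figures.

Per-hop transmission t_tx = L/R = 6000/29000000 = 206.897 μs.
Per-hop propagation t_prop = 696000/300000000 = 2320 μs.
Pipeline fill: first packet needs 3·t_tx to clear all hops; remaining 181 packets each add one t_tx.
Total = (3+182-1)·t_tx + 3·t_prop = 184·206.897 + 3·2320 = 45030 μs.

45030 μs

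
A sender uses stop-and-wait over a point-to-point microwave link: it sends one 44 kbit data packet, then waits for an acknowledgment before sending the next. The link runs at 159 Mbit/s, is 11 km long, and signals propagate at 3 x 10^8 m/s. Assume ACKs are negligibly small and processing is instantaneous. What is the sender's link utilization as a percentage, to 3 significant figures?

t_tx = L/R = 44000/159000000 = 0.00027673 s.
t_prop = 11000/300000000 = 3.66667e-05 s; RTT = 7.33333e-05 s.
Cycle = t_tx + RTT = 0.000350063 s.
Utilization = t_tx / cycle = 0.00027673/0.000350063 = 79.1 %.

79.1 %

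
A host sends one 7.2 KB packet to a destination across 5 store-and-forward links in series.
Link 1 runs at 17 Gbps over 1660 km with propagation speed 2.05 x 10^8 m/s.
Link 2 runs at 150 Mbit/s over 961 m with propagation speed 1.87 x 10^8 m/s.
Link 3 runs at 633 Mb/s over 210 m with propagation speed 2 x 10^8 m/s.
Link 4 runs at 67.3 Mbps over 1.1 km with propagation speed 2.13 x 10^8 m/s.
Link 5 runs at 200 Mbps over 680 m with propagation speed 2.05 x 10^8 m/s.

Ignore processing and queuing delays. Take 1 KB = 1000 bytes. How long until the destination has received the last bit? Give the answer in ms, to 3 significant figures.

L = 57600 bits.
Transmission delays (L/R per hop): 0.00338824, 0.384, 0.0909953, 0.855869, 0.288 ms; sum = 1.62225 ms.
Propagation delays (d/s per hop): 8.09756, 0.00513904, 0.00105, 0.00516432, 0.00331707 ms; sum = 8.11223 ms.
End-to-end = 9.73 ms.

9.73 ms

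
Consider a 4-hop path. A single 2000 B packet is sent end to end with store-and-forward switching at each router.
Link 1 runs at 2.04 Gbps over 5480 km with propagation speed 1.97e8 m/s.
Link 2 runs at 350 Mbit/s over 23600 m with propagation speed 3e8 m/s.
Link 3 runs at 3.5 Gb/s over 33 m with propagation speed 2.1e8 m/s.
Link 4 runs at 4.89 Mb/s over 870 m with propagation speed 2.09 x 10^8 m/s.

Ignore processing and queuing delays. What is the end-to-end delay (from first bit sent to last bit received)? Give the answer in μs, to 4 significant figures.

L = 2000 × 8 = 16000 bits.
Transmission delays (L/R per hop): 7.84314, 45.7143, 4.57143, 3271.98 μs; sum = 3330.11 μs.
Propagation delays (d/s per hop): 27817.3, 78.6667, 0.157143, 4.16268 μs; sum = 27900.2 μs.
End-to-end = 31230 μs.

31230 μs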